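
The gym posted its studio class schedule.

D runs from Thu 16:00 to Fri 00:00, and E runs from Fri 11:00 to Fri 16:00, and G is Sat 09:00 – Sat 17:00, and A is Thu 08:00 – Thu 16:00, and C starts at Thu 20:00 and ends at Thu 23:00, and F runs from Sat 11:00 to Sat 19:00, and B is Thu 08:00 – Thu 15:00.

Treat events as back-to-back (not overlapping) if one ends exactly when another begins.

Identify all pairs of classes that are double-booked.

Sorted by start: A, B, D, C, E, G, F.
B starts before A ends → A and B overlap.
D starts exactly when A ends (back-to-back, no overlap), so A has no further overlaps.
D starts after B ends, so B has no further overlaps.
C starts before D ends → D and C overlap.
E starts after D ends, so D has no further overlaps.
E starts after C ends, so C has no further overlaps.
G starts after E ends, so E has no further overlaps.
F starts before G ends → G and F overlap.

A & B, C & D, F & G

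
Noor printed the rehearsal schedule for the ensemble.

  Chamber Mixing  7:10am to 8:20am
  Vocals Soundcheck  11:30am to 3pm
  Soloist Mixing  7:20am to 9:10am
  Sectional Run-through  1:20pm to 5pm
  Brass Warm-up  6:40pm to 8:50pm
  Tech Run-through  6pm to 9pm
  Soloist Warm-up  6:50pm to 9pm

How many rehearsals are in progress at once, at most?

3

Sweep the timeline, counting +1 at each start and −1 at each end (ends before starts at a tie):
7:10am start Chamber Mixing → 1
7:20am start Soloist Mixing → 2
8:20am end Chamber Mixing → 1
9:10am end Soloist Mixing → 0
11:30am start Vocals Soundcheck → 1
1:20pm start Sectional Run-through → 2
3pm end Vocals Soundcheck → 1
5pm end Sectional Run-through → 0
6pm start Tech Run-through → 1
6:40pm start Brass Warm-up → 2
6:50pm start Soloist Warm-up → 3
8:50pm end Brass Warm-up → 2
9pm end Soloist Warm-up → 1
9pm end Tech Run-through → 0
Peak is 3, at 6:50pm (Brass Warm-up, Soloist Warm-up, Tech Run-through).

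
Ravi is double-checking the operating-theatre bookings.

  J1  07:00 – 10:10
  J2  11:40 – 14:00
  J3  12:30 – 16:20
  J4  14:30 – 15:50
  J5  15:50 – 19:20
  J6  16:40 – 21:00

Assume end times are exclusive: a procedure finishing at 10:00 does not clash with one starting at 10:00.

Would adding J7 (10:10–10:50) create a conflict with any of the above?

J1: ends 10:10 at or before J7 starts 10:10 → clear.
J2: starts 11:40 at or after J7 ends 10:50 → clear.
J3: starts 12:30 at or after J7 ends 10:50 → clear.
J4: starts 14:30 at or after J7 ends 10:50 → clear.
J5: starts 15:50 at or after J7 ends 10:50 → clear.
J6: starts 16:40 at or after J7 ends 10:50 → clear.

No — it doesn't clash with anything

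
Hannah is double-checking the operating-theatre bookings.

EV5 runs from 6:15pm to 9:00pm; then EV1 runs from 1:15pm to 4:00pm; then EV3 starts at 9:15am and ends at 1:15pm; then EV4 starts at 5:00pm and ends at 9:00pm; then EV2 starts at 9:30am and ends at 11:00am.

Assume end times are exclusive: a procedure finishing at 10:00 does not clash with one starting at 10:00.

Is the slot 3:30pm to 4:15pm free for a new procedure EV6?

No — it overlaps EV1

EV3: ends 1:15pm at or before EV6 starts 3:30pm → clear.
EV2: ends 11:00am at or before EV6 starts 3:30pm → clear.
EV1: starts 1:15pm before EV6 ends 4:15pm, and ends 4:00pm after EV6 starts 3:30pm → overlap.
EV4: starts 5:00pm at or after EV6 ends 4:15pm → clear.
EV5: starts 6:15pm at or after EV6 ends 4:15pm → clear.
EV6 overlaps EV1.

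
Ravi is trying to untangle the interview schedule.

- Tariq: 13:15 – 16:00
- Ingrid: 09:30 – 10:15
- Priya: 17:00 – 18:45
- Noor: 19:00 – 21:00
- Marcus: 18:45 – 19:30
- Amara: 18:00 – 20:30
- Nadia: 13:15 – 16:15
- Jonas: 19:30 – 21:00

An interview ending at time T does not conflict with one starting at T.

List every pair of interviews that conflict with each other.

Amara & Jonas, Amara & Marcus, Amara & Noor, Amara & Priya, Jonas & Noor, Marcus & Noor, Nadia & Tariq

Two intervals overlap when each starts before the other ends.
Sorted by start: Ingrid, Tariq, Nadia, Priya, Amara, Marcus, Noor, Jonas.
Tariq starts after Ingrid ends, so nothing later overlaps Ingrid either.
Nadia starts before Tariq ends → Tariq and Nadia overlap.
Priya starts after Tariq ends, so nothing later overlaps Tariq either.
Priya starts after Nadia ends, so nothing later overlaps Nadia either.
Amara starts before Priya ends → Priya and Amara overlap.
Marcus starts exactly when Priya ends (back-to-back, no overlap), so nothing later overlaps Priya either.
Marcus starts before Amara ends → Amara and Marcus overlap.
Noor starts before Amara ends → Amara and Noor overlap.
Jonas starts before Amara ends → Amara and Jonas overlap.
Noor starts before Marcus ends → Marcus and Noor overlap.
Jonas starts exactly when Marcus ends (back-to-back, no overlap).
Jonas starts before Noor ends → Noor and Jonas overlap.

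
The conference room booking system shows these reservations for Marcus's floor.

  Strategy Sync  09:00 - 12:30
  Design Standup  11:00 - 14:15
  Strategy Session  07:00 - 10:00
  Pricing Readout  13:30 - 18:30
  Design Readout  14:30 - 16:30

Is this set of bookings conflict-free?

Sorted by start: Strategy Session, Strategy Sync, Design Standup, Pricing Readout, Design Readout.
Strategy Sync starts before Strategy Session ends → Strategy Session and Strategy Sync overlap.
That's a conflict, so the schedule is not conflict-free.

No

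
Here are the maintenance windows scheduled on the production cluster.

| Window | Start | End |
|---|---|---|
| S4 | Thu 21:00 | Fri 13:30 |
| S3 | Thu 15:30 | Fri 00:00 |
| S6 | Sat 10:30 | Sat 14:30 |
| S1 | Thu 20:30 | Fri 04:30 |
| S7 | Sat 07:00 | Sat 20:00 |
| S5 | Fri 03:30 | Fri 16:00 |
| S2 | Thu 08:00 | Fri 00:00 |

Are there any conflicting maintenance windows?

Sorted by start: S2, S3, S1, S4, S5, S7, S6.
S3 starts before S2 ends → S2 and S3 overlap.
That's a conflict, so the schedule is not conflict-free.

Yes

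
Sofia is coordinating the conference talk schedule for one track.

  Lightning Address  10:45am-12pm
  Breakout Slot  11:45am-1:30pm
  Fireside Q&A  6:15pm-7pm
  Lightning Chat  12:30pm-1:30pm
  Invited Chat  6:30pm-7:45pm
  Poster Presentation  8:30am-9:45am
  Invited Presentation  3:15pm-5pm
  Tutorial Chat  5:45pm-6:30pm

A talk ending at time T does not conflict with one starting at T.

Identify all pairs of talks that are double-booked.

Breakout Slot & Lightning Address, Breakout Slot & Lightning Chat, Fireside Q&A & Invited Chat, Fireside Q&A & Tutorial Chat

Two intervals overlap when each starts before the other ends.
Sorted by start: Poster Presentation, Lightning Address, Breakout Slot, Lightning Chat, Invited Presentation, Tutorial Chat, Fireside Q&A, Invited Chat.
Lightning Address starts after Poster Presentation ends, so nothing later overlaps Poster Presentation either.
Breakout Slot starts before Lightning Address ends → Lightning Address and Breakout Slot overlap.
Lightning Chat starts after Lightning Address ends, so nothing later overlaps Lightning Address either.
Lightning Chat starts before Breakout Slot ends → Breakout Slot and Lightning Chat overlap.
Invited Presentation starts after Breakout Slot ends, so nothing later overlaps Breakout Slot either.
Invited Presentation starts after Lightning Chat ends, so nothing later overlaps Lightning Chat either.
Tutorial Chat starts after Invited Presentation ends, so nothing later overlaps Invited Presentation either.
Fireside Q&A starts before Tutorial Chat ends → Tutorial Chat and Fireside Q&A overlap.
Invited Chat starts exactly when Tutorial Chat ends (back-to-back, no overlap).
Invited Chat starts before Fireside Q&A ends → Fireside Q&A and Invited Chat overlap.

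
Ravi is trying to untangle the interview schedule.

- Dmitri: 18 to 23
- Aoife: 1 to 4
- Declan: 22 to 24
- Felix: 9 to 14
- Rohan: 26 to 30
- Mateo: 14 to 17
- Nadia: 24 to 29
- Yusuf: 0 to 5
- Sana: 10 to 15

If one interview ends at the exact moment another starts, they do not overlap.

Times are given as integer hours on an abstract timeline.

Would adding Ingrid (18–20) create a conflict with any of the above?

Yes — it overlaps Dmitri

Yusuf: ends 5 at or before Ingrid starts 18 → clear.
Aoife: ends 4 at or before Ingrid starts 18 → clear.
Felix: ends 14 at or before Ingrid starts 18 → clear.
Sana: ends 15 at or before Ingrid starts 18 → clear.
Mateo: ends 17 at or before Ingrid starts 18 → clear.
Dmitri: starts 18 before Ingrid ends 20, and ends 23 after Ingrid starts 18 → overlap.
Declan: starts 22 at or after Ingrid ends 20 → clear.
Nadia: starts 24 at or after Ingrid ends 20 → clear.
Rohan: starts 26 at or after Ingrid ends 20 → clear.
Ingrid overlaps Dmitri.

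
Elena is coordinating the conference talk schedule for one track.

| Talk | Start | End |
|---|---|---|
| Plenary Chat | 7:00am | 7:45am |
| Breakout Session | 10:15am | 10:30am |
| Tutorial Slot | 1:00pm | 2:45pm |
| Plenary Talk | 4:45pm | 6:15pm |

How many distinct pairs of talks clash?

Two intervals overlap when each starts before the other ends.
Sorted by start: Plenary Chat, Breakout Session, Tutorial Slot, Plenary Talk.
Breakout Session starts after Plenary Chat ends — done with Plenary Chat.
Tutorial Slot starts after Breakout Session ends — done with Breakout Session.
Plenary Talk starts after Tutorial Slot ends.
No pair overlaps.

0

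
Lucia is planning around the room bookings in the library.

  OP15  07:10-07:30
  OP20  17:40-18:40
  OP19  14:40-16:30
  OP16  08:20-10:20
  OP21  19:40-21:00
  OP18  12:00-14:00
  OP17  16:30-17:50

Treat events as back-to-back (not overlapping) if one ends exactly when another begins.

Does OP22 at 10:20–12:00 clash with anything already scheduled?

OP15: ends 07:30 at or before OP22 starts 10:20 → clear.
OP16: ends 10:20 at or before OP22 starts 10:20 → clear.
OP18: starts 12:00 at or after OP22 ends 12:00 → clear.
OP19: starts 14:40 at or after OP22 ends 12:00 → clear.
OP17: starts 16:30 at or after OP22 ends 12:00 → clear.
OP20: starts 17:40 at or after OP22 ends 12:00 → clear.
OP21: starts 19:40 at or after OP22 ends 12:00 → clear.

No — it doesn't clash with anything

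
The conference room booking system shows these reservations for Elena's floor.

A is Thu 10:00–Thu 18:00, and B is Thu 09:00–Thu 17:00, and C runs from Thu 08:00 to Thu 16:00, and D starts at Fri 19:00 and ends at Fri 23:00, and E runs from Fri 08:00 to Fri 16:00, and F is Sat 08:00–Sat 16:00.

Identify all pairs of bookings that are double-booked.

Check each pair: they overlap iff neither finishes before the other starts.
Sorted by start: C, B, A, E, D, F.
B starts before C ends → C and B overlap.
A starts before C ends → C and A overlap.
E starts after C ends, so C has no further overlaps.
A starts before B ends → B and A overlap.
E starts after B ends, so B has no further overlaps.
E starts after A ends, so A has no further overlaps.
D starts after E ends, so E has no further overlaps.
F starts after D ends.

A & B, A & C, B & C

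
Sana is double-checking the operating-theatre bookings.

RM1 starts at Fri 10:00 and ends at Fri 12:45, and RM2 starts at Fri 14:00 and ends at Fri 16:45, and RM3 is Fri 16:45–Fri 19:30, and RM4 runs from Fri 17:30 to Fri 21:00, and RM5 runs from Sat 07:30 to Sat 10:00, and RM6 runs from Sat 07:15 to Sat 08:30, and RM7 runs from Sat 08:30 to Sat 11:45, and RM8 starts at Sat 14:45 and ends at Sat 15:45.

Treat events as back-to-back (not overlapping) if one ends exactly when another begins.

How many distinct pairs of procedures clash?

Sorted by start: RM1, RM2, RM3, RM4, RM6, RM5, RM7, RM8.
RM2 starts after RM1 ends; RM1 is clear from here.
RM3 starts exactly when RM2 ends (back-to-back, no overlap); RM2 is clear from here.
RM4 starts before RM3 ends → RM3 and RM4 overlap.
RM6 starts after RM3 ends; RM3 is clear from here.
RM6 starts after RM4 ends; RM4 is clear from here.
RM5 starts before RM6 ends → RM6 and RM5 overlap.
RM7 starts exactly when RM6 ends (back-to-back, no overlap); RM6 is clear from here.
RM7 starts before RM5 ends → RM5 and RM7 overlap.
RM8 starts after RM5 ends.
RM8 starts after RM7 ends.
Overlapping pairs: RM3 & RM4, RM5 & RM6, RM5 & RM7 — 3 in total.

3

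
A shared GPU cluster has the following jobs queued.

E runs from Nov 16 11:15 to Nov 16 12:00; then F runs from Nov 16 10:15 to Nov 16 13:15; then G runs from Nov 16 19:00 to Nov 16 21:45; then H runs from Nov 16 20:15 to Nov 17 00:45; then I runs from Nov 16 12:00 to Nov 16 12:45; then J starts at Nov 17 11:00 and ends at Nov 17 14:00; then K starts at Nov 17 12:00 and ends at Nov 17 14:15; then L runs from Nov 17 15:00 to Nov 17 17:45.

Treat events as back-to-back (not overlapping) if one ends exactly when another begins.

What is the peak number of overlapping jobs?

Sort all start/end points and keep a running count:
Nov 16 10:15 start F → 1
Nov 16 11:15 start E → 2
Nov 16 12:00 end E → 1
Nov 16 12:00 start I → 2
Nov 16 12:45 end I → 1
Nov 16 13:15 end F → 0
Nov 16 19:00 start G → 1
Nov 16 20:15 start H → 2
Nov 16 21:45 end G → 1
Nov 17 00:45 end H → 0
Nov 17 11:00 start J → 1
Nov 17 12:00 start K → 2
Nov 17 14:00 end J → 1
Nov 17 14:15 end K → 0
Nov 17 15:00 start L → 1
Nov 17 17:45 end L → 0
Peak is 2, at Nov 16 11:15 (E, F).

2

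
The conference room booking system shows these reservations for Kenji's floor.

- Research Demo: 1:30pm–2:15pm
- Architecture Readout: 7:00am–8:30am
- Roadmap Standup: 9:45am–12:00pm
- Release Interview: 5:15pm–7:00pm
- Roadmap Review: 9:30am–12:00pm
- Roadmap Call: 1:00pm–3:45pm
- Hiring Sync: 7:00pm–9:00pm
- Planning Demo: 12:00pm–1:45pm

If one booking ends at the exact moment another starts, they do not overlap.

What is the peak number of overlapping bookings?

3

Sort all start/end points and keep a running count:
7:00am start Architecture Readout → 1
8:30am end Architecture Readout → 0
9:30am start Roadmap Review → 1
9:45am start Roadmap Standup → 2
12:00pm end Roadmap Review → 1
12:00pm end Roadmap Standup → 0
12:00pm start Planning Demo → 1
1:00pm start Roadmap Call → 2
1:30pm start Research Demo → 3
1:45pm end Planning Demo → 2
2:15pm end Research Demo → 1
3:45pm end Roadmap Call → 0
5:15pm start Release Interview → 1
7:00pm end Release Interview → 0
7:00pm start Hiring Sync → 1
9:00pm end Hiring Sync → 0
Peak is 3, at 1:30pm (Planning Demo, Research Demo, Roadmap Call).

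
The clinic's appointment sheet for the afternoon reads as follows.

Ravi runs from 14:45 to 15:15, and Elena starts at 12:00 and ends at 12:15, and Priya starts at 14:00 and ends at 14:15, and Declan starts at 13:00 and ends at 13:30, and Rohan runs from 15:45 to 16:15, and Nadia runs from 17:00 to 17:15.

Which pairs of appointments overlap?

Sorted by start: Elena, Declan, Priya, Ravi, Rohan, Nadia.
Declan starts after Elena ends; Elena is clear from here.
Priya starts after Declan ends; Declan is clear from here.
Ravi starts after Priya ends; Priya is clear from here.
Rohan starts after Ravi ends; Ravi is clear from here.
Nadia starts after Rohan ends.

no conflicts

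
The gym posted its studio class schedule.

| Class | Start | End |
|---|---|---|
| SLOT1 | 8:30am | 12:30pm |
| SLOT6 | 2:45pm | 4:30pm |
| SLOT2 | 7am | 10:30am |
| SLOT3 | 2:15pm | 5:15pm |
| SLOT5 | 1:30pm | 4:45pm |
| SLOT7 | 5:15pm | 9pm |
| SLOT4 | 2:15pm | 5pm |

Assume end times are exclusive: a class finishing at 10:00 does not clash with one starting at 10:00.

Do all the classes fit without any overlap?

No

Sorted by start: SLOT2, SLOT1, SLOT5, SLOT3, SLOT4, SLOT6, SLOT7.
SLOT1 starts before SLOT2 ends → SLOT2 and SLOT1 overlap.
That's a conflict, so the schedule is not conflict-free.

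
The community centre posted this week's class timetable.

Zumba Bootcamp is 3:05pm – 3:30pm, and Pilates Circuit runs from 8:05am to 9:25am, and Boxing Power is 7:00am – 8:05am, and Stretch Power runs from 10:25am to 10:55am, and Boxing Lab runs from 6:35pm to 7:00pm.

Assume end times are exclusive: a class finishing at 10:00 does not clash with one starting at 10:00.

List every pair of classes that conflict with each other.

Sorted by start: Boxing Power, Pilates Circuit, Stretch Power, Zumba Bootcamp, Boxing Lab.
Pilates Circuit starts exactly when Boxing Power ends (back-to-back, no overlap) — done with Boxing Power.
Stretch Power starts after Pilates Circuit ends — done with Pilates Circuit.
Zumba Bootcamp starts after Stretch Power ends — done with Stretch Power.
Boxing Lab starts after Zumba Bootcamp ends.

no overlapping pairs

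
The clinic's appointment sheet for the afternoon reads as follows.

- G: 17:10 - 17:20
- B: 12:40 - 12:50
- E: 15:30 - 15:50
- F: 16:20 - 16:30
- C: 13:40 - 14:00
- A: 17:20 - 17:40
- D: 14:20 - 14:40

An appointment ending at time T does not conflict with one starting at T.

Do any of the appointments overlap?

No

Sorted by start: B, C, D, E, F, G, A.
C starts after B ends — done with B.
D starts after C ends — done with C.
E starts after D ends — done with D.
F starts after E ends — done with E.
G starts after F ends — done with F.
A starts exactly when G ends (back-to-back, no overlap).
Every pair is clear; the schedule has no overlaps.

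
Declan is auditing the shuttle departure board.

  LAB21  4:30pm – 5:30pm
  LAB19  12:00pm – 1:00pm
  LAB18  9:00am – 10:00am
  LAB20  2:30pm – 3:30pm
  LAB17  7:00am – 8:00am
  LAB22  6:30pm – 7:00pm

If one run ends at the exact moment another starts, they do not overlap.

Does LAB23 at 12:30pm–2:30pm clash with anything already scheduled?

LAB17: ends 8:00am at or before LAB23 starts 12:30pm → clear.
LAB18: ends 10:00am at or before LAB23 starts 12:30pm → clear.
LAB19: starts 12:00pm before LAB23 ends 2:30pm, and ends 1:00pm after LAB23 starts 12:30pm → overlap.
LAB20: starts 2:30pm at or after LAB23 ends 2:30pm → clear.
LAB21: starts 4:30pm at or after LAB23 ends 2:30pm → clear.
LAB22: starts 6:30pm at or after LAB23 ends 2:30pm → clear.
LAB23 overlaps LAB19.

Yes — it overlaps LAB19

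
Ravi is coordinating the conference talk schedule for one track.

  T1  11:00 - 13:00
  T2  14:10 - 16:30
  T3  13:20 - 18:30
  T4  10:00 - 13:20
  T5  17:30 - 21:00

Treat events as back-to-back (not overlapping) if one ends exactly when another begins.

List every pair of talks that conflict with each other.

T1 & T4, T2 & T3, T3 & T5

Sorted by start: T4, T1, T3, T2, T5.
T1 starts before T4 ends → T4 and T1 overlap.
T3 starts exactly when T4 ends (back-to-back, no overlap), so nothing later overlaps T4 either.
T3 starts after T1 ends, so nothing later overlaps T1 either.
T2 starts before T3 ends → T3 and T2 overlap.
T5 starts before T3 ends → T3 and T5 overlap.
T5 starts after T2 ends.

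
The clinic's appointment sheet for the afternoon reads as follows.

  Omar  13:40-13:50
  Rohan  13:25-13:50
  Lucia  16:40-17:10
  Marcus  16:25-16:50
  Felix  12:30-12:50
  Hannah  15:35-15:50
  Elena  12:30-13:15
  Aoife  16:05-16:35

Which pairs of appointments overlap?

Aoife & Marcus, Elena & Felix, Lucia & Marcus, Omar & Rohan

Sorted by start: Felix, Elena, Rohan, Omar, Hannah, Aoife, Marcus, Lucia.
Elena starts before Felix ends → Felix and Elena overlap.
Rohan starts after Felix ends, so Felix has no further overlaps.
Rohan starts after Elena ends, so Elena has no further overlaps.
Omar starts before Rohan ends → Rohan and Omar overlap.
Hannah starts after Rohan ends, so Rohan has no further overlaps.
Hannah starts after Omar ends, so Omar has no further overlaps.
Aoife starts after Hannah ends, so Hannah has no further overlaps.
Marcus starts before Aoife ends → Aoife and Marcus overlap.
Lucia starts after Aoife ends.
Lucia starts before Marcus ends → Marcus and Lucia overlap.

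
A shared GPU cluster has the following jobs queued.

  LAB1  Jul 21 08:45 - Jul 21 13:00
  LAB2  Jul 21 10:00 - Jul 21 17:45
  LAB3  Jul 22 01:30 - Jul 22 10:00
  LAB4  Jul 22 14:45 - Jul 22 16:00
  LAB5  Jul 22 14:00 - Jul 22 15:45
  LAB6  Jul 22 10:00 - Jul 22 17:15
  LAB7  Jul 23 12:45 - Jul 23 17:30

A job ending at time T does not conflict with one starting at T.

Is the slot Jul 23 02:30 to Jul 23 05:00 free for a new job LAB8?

LAB1: ends Jul 21 13:00 at or before LAB8 starts Jul 23 02:30 → clear.
LAB2: ends Jul 21 17:45 at or before LAB8 starts Jul 23 02:30 → clear.
LAB3: ends Jul 22 10:00 at or before LAB8 starts Jul 23 02:30 → clear.
LAB6: ends Jul 22 17:15 at or before LAB8 starts Jul 23 02:30 → clear.
LAB5: ends Jul 22 15:45 at or before LAB8 starts Jul 23 02:30 → clear.
LAB4: ends Jul 22 16:00 at or before LAB8 starts Jul 23 02:30 → clear.
LAB7: starts Jul 23 12:45 at or after LAB8 ends Jul 23 05:00 → clear.

Yes — the slot is free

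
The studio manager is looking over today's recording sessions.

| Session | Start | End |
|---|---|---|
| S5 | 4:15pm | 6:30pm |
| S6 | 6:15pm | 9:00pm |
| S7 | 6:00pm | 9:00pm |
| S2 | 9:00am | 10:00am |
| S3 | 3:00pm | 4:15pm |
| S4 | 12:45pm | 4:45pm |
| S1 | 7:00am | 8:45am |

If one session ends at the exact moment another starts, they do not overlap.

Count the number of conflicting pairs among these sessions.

Two intervals overlap when each starts before the other ends.
Sorted by start: S1, S2, S4, S3, S5, S7, S6.
S2 starts after S1 ends — done with S1.
S4 starts after S2 ends — done with S2.
S3 starts before S4 ends → S4 and S3 overlap.
S5 starts before S4 ends → S4 and S5 overlap.
S7 starts after S4 ends — done with S4.
S5 starts exactly when S3 ends (back-to-back, no overlap) — done with S3.
S7 starts before S5 ends → S5 and S7 overlap.
S6 starts before S5 ends → S5 and S6 overlap.
S6 starts before S7 ends → S7 and S6 overlap.
Overlapping pairs: S3 & S4, S4 & S5, S5 & S6, S5 & S7, S6 & S7 — 5 in total.

5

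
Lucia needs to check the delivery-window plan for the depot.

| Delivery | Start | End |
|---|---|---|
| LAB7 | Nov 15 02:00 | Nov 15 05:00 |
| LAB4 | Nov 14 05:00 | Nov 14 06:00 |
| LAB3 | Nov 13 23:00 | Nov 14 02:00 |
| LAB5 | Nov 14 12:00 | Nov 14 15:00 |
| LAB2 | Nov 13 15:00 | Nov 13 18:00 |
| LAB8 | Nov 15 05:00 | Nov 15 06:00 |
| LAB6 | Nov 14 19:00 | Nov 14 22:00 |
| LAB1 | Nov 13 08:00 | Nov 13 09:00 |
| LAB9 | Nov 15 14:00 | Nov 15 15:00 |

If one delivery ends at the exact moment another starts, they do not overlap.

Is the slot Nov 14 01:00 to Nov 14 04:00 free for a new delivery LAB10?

No — it overlaps LAB3

LAB1: ends Nov 13 09:00 at or before LAB10 starts Nov 14 01:00 → clear.
LAB2: ends Nov 13 18:00 at or before LAB10 starts Nov 14 01:00 → clear.
LAB3: starts Nov 13 23:00 before LAB10 ends Nov 14 04:00, and ends Nov 14 02:00 after LAB10 starts Nov 14 01:00 → overlap.
LAB4: starts Nov 14 05:00 at or after LAB10 ends Nov 14 04:00 → clear.
LAB5: starts Nov 14 12:00 at or after LAB10 ends Nov 14 04:00 → clear.
LAB6: starts Nov 14 19:00 at or after LAB10 ends Nov 14 04:00 → clear.
LAB7: starts Nov 15 02:00 at or after LAB10 ends Nov 14 04:00 → clear.
LAB8: starts Nov 15 05:00 at or after LAB10 ends Nov 14 04:00 → clear.
LAB9: starts Nov 15 14:00 at or after LAB10 ends Nov 14 04:00 → clear.
LAB10 overlaps LAB3.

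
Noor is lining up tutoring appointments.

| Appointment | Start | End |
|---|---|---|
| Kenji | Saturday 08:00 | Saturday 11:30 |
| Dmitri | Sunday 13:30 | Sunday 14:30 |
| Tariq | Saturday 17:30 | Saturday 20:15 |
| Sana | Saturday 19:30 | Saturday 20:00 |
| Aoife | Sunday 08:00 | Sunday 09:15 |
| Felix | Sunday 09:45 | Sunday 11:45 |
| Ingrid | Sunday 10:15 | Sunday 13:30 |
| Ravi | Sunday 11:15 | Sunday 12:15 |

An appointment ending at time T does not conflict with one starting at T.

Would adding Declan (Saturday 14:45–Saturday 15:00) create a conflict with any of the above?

Kenji: ends Saturday 11:30 at or before Declan starts Saturday 14:45 → clear.
Tariq: starts Saturday 17:30 at or after Declan ends Saturday 15:00 → clear.
Sana: starts Saturday 19:30 at or after Declan ends Saturday 15:00 → clear.
Aoife: starts Sunday 08:00 at or after Declan ends Saturday 15:00 → clear.
Felix: starts Sunday 09:45 at or after Declan ends Saturday 15:00 → clear.
Ingrid: starts Sunday 10:15 at or after Declan ends Saturday 15:00 → clear.
Ravi: starts Sunday 11:15 at or after Declan ends Saturday 15:00 → clear.
Dmitri: starts Sunday 13:30 at or after Declan ends Saturday 15:00 → clear.

No — it doesn't clash with anything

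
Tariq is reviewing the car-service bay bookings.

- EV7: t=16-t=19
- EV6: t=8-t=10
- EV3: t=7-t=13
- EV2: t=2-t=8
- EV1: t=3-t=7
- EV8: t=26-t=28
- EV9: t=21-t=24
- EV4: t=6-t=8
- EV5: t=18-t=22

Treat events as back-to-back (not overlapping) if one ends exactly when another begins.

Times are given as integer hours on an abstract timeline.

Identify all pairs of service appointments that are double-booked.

EV1 & EV2, EV1 & EV4, EV2 & EV3, EV2 & EV4, EV3 & EV4, EV3 & EV6, EV5 & EV7, EV5 & EV9

Sorted by start: EV2, EV1, EV4, EV3, EV6, EV7, EV5, EV9, EV8.
EV1 starts before EV2 ends → EV2 and EV1 overlap.
EV4 starts before EV2 ends → EV2 and EV4 overlap.
EV3 starts before EV2 ends → EV2 and EV3 overlap.
EV6 starts exactly when EV2 ends (back-to-back, no overlap) — done with EV2.
EV4 starts before EV1 ends → EV1 and EV4 overlap.
EV3 starts exactly when EV1 ends (back-to-back, no overlap) — done with EV1.
EV3 starts before EV4 ends → EV4 and EV3 overlap.
EV6 starts exactly when EV4 ends (back-to-back, no overlap) — done with EV4.
EV6 starts before EV3 ends → EV3 and EV6 overlap.
EV7 starts after EV3 ends — done with EV3.
EV7 starts after EV6 ends — done with EV6.
EV5 starts before EV7 ends → EV7 and EV5 overlap.
EV9 starts after EV7 ends — done with EV7.
EV9 starts before EV5 ends → EV5 and EV9 overlap.
EV8 starts after EV5 ends.
EV8 starts after EV9 ends.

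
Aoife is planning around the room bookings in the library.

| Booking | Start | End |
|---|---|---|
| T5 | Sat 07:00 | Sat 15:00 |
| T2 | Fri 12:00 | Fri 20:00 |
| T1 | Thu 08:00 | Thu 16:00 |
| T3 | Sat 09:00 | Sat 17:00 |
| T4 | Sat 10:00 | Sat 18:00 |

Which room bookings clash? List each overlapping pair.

T3 & T4, T3 & T5, T4 & T5

Sorted by start: T1, T2, T5, T3, T4.
T2 starts after T1 ends, so nothing later overlaps T1 either.
T5 starts after T2 ends, so nothing later overlaps T2 either.
T3 starts before T5 ends → T5 and T3 overlap.
T4 starts before T5 ends → T5 and T4 overlap.
T4 starts before T3 ends → T3 and T4 overlap.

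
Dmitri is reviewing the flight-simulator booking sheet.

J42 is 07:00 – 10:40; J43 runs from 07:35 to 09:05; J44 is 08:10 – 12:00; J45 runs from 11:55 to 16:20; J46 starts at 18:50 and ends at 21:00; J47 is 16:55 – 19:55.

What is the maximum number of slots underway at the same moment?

Sort all start/end points and keep a running count:
07:00 start J42 → 1
07:35 start J43 → 2
08:10 start J44 → 3
09:05 end J43 → 2
10:40 end J42 → 1
11:55 start J45 → 2
12:00 end J44 → 1
16:20 end J45 → 0
16:55 start J47 → 1
18:50 start J46 → 2
19:55 end J47 → 1
21:00 end J46 → 0
Peak is 3, at 08:10 (J42, J43, J44).

3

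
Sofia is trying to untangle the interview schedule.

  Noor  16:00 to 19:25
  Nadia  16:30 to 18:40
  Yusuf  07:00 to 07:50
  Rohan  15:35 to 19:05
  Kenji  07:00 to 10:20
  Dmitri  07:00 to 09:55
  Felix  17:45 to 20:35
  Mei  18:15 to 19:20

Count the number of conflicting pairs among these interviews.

13

Sorted by start: Kenji, Yusuf, Dmitri, Rohan, Noor, Nadia, Felix, Mei.
Yusuf starts before Kenji ends → Kenji and Yusuf overlap.
Dmitri starts before Kenji ends → Kenji and Dmitri overlap.
Rohan starts after Kenji ends, so Kenji has no further overlaps.
Dmitri starts before Yusuf ends → Yusuf and Dmitri overlap.
Rohan starts after Yusuf ends, so Yusuf has no further overlaps.
Rohan starts after Dmitri ends, so Dmitri has no further overlaps.
Noor starts before Rohan ends → Rohan and Noor overlap.
Nadia starts before Rohan ends → Rohan and Nadia overlap.
Felix starts before Rohan ends → Rohan and Felix overlap.
Mei starts before Rohan ends → Rohan and Mei overlap.
Nadia starts before Noor ends → Noor and Nadia overlap.
Felix starts before Noor ends → Noor and Felix overlap.
Mei starts before Noor ends → Noor and Mei overlap.
Felix starts before Nadia ends → Nadia and Felix overlap.
Mei starts before Nadia ends → Nadia and Mei overlap.
Mei starts before Felix ends → Felix and Mei overlap.
Overlapping pairs: Dmitri & Kenji, Dmitri & Yusuf, Felix & Mei, Felix & Nadia, Felix & Noor, Felix & Rohan, Kenji & Yusuf, Mei & Nadia, Mei & Noor, Mei & Rohan, Nadia & Noor, Nadia & Rohan, Noor & Rohan — 13 in total.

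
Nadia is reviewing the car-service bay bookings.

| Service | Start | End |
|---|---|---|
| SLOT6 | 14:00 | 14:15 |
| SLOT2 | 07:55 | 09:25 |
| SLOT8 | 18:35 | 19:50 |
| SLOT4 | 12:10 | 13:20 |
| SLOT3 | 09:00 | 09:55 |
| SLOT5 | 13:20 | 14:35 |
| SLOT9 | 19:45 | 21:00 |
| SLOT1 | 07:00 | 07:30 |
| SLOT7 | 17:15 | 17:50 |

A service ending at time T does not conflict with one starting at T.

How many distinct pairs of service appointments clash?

3

Sorted by start: SLOT1, SLOT2, SLOT3, SLOT4, SLOT5, SLOT6, SLOT7, SLOT8, SLOT9.
SLOT2 starts after SLOT1 ends — done with SLOT1.
SLOT3 starts before SLOT2 ends → SLOT2 and SLOT3 overlap.
SLOT4 starts after SLOT2 ends — done with SLOT2.
SLOT4 starts after SLOT3 ends — done with SLOT3.
SLOT5 starts exactly when SLOT4 ends (back-to-back, no overlap) — done with SLOT4.
SLOT6 starts before SLOT5 ends → SLOT5 and SLOT6 overlap.
SLOT7 starts after SLOT5 ends — done with SLOT5.
SLOT7 starts after SLOT6 ends — done with SLOT6.
SLOT8 starts after SLOT7 ends — done with SLOT7.
SLOT9 starts before SLOT8 ends → SLOT8 and SLOT9 overlap.
Overlapping pairs: SLOT2 & SLOT3, SLOT5 & SLOT6, SLOT8 & SLOT9 — 3 in total.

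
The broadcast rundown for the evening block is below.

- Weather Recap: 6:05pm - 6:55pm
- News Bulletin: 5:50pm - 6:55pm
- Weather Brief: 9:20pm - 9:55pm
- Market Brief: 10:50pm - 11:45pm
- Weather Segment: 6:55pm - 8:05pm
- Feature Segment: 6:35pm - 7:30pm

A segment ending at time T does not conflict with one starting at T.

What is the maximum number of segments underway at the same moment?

Walk through starts and ends in time order (an end at T is processed before a start at T):
5:50pm start News Bulletin → 1
6:05pm start Weather Recap → 2
6:35pm start Feature Segment → 3
6:55pm end News Bulletin → 2
6:55pm end Weather Recap → 1
6:55pm start Weather Segment → 2
7:30pm end Feature Segment → 1
8:05pm end Weather Segment → 0
9:20pm start Weather Brief → 1
9:55pm end Weather Brief → 0
10:50pm start Market Brief → 1
11:45pm end Market Brief → 0
Peak is 3, at 6:35pm (Feature Segment, News Bulletin, Weather Recap).

3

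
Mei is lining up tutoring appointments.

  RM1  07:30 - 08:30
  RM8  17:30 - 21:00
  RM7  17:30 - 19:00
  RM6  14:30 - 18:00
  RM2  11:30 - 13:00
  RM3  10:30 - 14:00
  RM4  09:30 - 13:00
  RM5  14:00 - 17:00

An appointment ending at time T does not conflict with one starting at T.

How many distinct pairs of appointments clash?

7

Sorted by start: RM1, RM4, RM3, RM2, RM5, RM6, RM7, RM8.
RM4 starts after RM1 ends, so RM1 has no further overlaps.
RM3 starts before RM4 ends → RM4 and RM3 overlap.
RM2 starts before RM4 ends → RM4 and RM2 overlap.
RM5 starts after RM4 ends, so RM4 has no further overlaps.
RM2 starts before RM3 ends → RM3 and RM2 overlap.
RM5 starts exactly when RM3 ends (back-to-back, no overlap), so RM3 has no further overlaps.
RM5 starts after RM2 ends, so RM2 has no further overlaps.
RM6 starts before RM5 ends → RM5 and RM6 overlap.
RM7 starts after RM5 ends, so RM5 has no further overlaps.
RM7 starts before RM6 ends → RM6 and RM7 overlap.
RM8 starts before RM6 ends → RM6 and RM8 overlap.
RM8 starts before RM7 ends → RM7 and RM8 overlap.
Overlapping pairs: RM2 & RM3, RM2 & RM4, RM3 & RM4, RM5 & RM6, RM6 & RM7, RM6 & RM8, RM7 & RM8 — 7 in total.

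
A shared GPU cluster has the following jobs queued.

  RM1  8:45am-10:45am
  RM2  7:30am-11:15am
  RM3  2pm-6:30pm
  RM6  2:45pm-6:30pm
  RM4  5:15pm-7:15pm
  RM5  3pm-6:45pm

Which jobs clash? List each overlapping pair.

Check each pair: they overlap iff neither finishes before the other starts.
Sorted by start: RM2, RM1, RM3, RM6, RM5, RM4.
RM1 starts before RM2 ends → RM2 and RM1 overlap.
RM3 starts after RM2 ends, so RM2 has no further overlaps.
RM3 starts after RM1 ends, so RM1 has no further overlaps.
RM6 starts before RM3 ends → RM3 and RM6 overlap.
RM5 starts before RM3 ends → RM3 and RM5 overlap.
RM4 starts before RM3 ends → RM3 and RM4 overlap.
RM5 starts before RM6 ends → RM6 and RM5 overlap.
RM4 starts before RM6 ends → RM6 and RM4 overlap.
RM4 starts before RM5 ends → RM5 and RM4 overlap.

RM1 & RM2, RM3 & RM4, RM3 & RM5, RM3 & RM6, RM4 & RM5, RM4 & RM6, RM5 & RM6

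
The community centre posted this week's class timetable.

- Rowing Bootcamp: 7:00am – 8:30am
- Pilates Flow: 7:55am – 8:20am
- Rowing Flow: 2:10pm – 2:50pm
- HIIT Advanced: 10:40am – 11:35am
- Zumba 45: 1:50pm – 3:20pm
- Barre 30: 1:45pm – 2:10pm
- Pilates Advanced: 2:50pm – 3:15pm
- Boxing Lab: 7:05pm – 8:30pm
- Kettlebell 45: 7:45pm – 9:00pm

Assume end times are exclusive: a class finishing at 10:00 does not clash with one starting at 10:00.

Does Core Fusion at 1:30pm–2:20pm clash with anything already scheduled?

Rowing Bootcamp: ends 8:30am at or before Core Fusion starts 1:30pm → clear.
Pilates Flow: ends 8:20am at or before Core Fusion starts 1:30pm → clear.
HIIT Advanced: ends 11:35am at or before Core Fusion starts 1:30pm → clear.
Barre 30: starts 1:45pm before Core Fusion ends 2:20pm, and ends 2:10pm after Core Fusion starts 1:30pm → overlap.
Zumba 45: starts 1:50pm before Core Fusion ends 2:20pm, and ends 3:20pm after Core Fusion starts 1:30pm → overlap.
Rowing Flow: starts 2:10pm before Core Fusion ends 2:20pm, and ends 2:50pm after Core Fusion starts 1:30pm → overlap.
Pilates Advanced: starts 2:50pm at or after Core Fusion ends 2:20pm → clear.
Boxing Lab: starts 7:05pm at or after Core Fusion ends 2:20pm → clear.
Kettlebell 45: starts 7:45pm at or after Core Fusion ends 2:20pm → clear.
Core Fusion overlaps Rowing Flow, Zumba 45, Barre 30.

Yes — it overlaps Barre 30, Rowing Flow, Zumba 45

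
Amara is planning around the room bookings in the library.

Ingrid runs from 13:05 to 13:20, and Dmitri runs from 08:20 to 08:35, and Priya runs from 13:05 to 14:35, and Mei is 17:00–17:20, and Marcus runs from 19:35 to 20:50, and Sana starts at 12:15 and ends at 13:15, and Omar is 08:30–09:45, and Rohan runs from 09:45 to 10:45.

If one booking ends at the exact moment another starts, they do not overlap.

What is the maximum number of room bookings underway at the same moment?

Sweep the timeline, counting +1 at each start and −1 at each end (ends before starts at a tie):
08:20 start Dmitri → 1
08:30 start Omar → 2
08:35 end Dmitri → 1
09:45 end Omar → 0
09:45 start Rohan → 1
10:45 end Rohan → 0
12:15 start Sana → 1
13:05 start Ingrid → 2
13:05 start Priya → 3
13:15 end Sana → 2
13:20 end Ingrid → 1
14:35 end Priya → 0
17:00 start Mei → 1
17:20 end Mei → 0
19:35 start Marcus → 1
20:50 end Marcus → 0
Peak is 3, at 13:05 (Ingrid, Priya, Sana).

3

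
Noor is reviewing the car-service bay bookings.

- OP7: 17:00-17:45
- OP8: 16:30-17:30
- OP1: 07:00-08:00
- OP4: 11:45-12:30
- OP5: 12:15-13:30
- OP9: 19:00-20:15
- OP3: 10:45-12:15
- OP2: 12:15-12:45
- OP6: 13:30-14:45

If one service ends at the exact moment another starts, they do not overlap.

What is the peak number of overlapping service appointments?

Sort all start/end points and keep a running count:
07:00 start OP1 → 1
08:00 end OP1 → 0
10:45 start OP3 → 1
11:45 start OP4 → 2
12:15 end OP3 → 1
12:15 start OP2 → 2
12:15 start OP5 → 3
12:30 end OP4 → 2
12:45 end OP2 → 1
13:30 end OP5 → 0
13:30 start OP6 → 1
14:45 end OP6 → 0
16:30 start OP8 → 1
17:00 start OP7 → 2
17:30 end OP8 → 1
17:45 end OP7 → 0
19:00 start OP9 → 1
20:15 end OP9 → 0
Peak is 3, at 12:15 (OP2, OP4, OP5).

3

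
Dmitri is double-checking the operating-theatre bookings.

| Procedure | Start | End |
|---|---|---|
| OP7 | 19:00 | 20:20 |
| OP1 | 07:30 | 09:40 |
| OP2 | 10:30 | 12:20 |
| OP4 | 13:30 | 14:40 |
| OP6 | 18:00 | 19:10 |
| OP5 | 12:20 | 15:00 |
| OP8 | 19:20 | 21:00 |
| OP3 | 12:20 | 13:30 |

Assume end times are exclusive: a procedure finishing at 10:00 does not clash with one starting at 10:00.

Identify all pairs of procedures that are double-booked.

OP3 & OP5, OP4 & OP5, OP6 & OP7, OP7 & OP8

Sorted by start: OP1, OP2, OP3, OP5, OP4, OP6, OP7, OP8.
OP2 starts after OP1 ends; OP1 is clear from here.
OP3 starts exactly when OP2 ends (back-to-back, no overlap); OP2 is clear from here.
OP5 starts before OP3 ends → OP3 and OP5 overlap.
OP4 starts exactly when OP3 ends (back-to-back, no overlap); OP3 is clear from here.
OP4 starts before OP5 ends → OP5 and OP4 overlap.
OP6 starts after OP5 ends; OP5 is clear from here.
OP6 starts after OP4 ends; OP4 is clear from here.
OP7 starts before OP6 ends → OP6 and OP7 overlap.
OP8 starts after OP6 ends.
OP8 starts before OP7 ends → OP7 and OP8 overlap.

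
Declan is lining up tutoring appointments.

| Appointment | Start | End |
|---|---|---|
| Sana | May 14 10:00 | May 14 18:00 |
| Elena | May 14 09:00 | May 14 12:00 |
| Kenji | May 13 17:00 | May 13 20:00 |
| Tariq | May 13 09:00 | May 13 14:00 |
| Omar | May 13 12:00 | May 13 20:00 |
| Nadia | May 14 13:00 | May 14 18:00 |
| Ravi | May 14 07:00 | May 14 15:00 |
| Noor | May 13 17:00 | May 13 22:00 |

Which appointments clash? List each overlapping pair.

Check each pair: they overlap iff neither finishes before the other starts.
Sorted by start: Tariq, Omar, Kenji, Noor, Ravi, Elena, Sana, Nadia.
Omar starts before Tariq ends → Tariq and Omar overlap.
Kenji starts after Tariq ends — done with Tariq.
Kenji starts before Omar ends → Omar and Kenji overlap.
Noor starts before Omar ends → Omar and Noor overlap.
Ravi starts after Omar ends — done with Omar.
Noor starts before Kenji ends → Kenji and Noor overlap.
Ravi starts after Kenji ends — done with Kenji.
Ravi starts after Noor ends — done with Noor.
Elena starts before Ravi ends → Ravi and Elena overlap.
Sana starts before Ravi ends → Ravi and Sana overlap.
Nadia starts before Ravi ends → Ravi and Nadia overlap.
Sana starts before Elena ends → Elena and Sana overlap.
Nadia starts after Elena ends.
Nadia starts before Sana ends → Sana and Nadia overlap.

Elena & Ravi, Elena & Sana, Kenji & Noor, Kenji & Omar, Nadia & Ravi, Nadia & Sana, Noor & Omar, Omar & Tariq, Ravi & Sana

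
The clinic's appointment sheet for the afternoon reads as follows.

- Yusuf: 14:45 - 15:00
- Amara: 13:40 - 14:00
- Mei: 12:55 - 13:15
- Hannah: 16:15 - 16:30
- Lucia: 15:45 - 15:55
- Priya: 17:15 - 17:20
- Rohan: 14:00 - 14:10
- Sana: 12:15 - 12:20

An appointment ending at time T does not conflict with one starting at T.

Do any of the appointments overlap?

No

Two intervals overlap when each starts before the other ends.
Sorted by start: Sana, Mei, Amara, Rohan, Yusuf, Lucia, Hannah, Priya.
Mei starts after Sana ends, so nothing later overlaps Sana either.
Amara starts after Mei ends, so nothing later overlaps Mei either.
Rohan starts exactly when Amara ends (back-to-back, no overlap), so nothing later overlaps Amara either.
Yusuf starts after Rohan ends, so nothing later overlaps Rohan either.
Lucia starts after Yusuf ends, so nothing later overlaps Yusuf either.
Hannah starts after Lucia ends, so nothing later overlaps Lucia either.
Priya starts after Hannah ends.
Every pair is clear; the schedule has no overlaps.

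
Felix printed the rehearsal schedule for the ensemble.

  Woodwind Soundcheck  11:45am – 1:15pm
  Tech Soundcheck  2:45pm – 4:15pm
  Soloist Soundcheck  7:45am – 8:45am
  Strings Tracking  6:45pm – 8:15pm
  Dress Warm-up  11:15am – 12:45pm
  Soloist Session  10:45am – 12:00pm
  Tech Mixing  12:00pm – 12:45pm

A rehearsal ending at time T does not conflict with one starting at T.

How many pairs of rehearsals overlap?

Sorted by start: Soloist Soundcheck, Soloist Session, Dress Warm-up, Woodwind Soundcheck, Tech Mixing, Tech Soundcheck, Strings Tracking.
Soloist Session starts after Soloist Soundcheck ends; Soloist Soundcheck is clear from here.
Dress Warm-up starts before Soloist Session ends → Soloist Session and Dress Warm-up overlap.
Woodwind Soundcheck starts before Soloist Session ends → Soloist Session and Woodwind Soundcheck overlap.
Tech Mixing starts exactly when Soloist Session ends (back-to-back, no overlap); Soloist Session is clear from here.
Woodwind Soundcheck starts before Dress Warm-up ends → Dress Warm-up and Woodwind Soundcheck overlap.
Tech Mixing starts before Dress Warm-up ends → Dress Warm-up and Tech Mixing overlap.
Tech Soundcheck starts after Dress Warm-up ends; Dress Warm-up is clear from here.
Tech Mixing starts before Woodwind Soundcheck ends → Woodwind Soundcheck and Tech Mixing overlap.
Tech Soundcheck starts after Woodwind Soundcheck ends; Woodwind Soundcheck is clear from here.
Tech Soundcheck starts after Tech Mixing ends; Tech Mixing is clear from here.
Strings Tracking starts after Tech Soundcheck ends.
Overlapping pairs: Dress Warm-up & Soloist Session, Dress Warm-up & Tech Mixing, Dress Warm-up & Woodwind Soundcheck, Soloist Session & Woodwind Soundcheck, Tech Mixing & Woodwind Soundcheck — 5 in total.

5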